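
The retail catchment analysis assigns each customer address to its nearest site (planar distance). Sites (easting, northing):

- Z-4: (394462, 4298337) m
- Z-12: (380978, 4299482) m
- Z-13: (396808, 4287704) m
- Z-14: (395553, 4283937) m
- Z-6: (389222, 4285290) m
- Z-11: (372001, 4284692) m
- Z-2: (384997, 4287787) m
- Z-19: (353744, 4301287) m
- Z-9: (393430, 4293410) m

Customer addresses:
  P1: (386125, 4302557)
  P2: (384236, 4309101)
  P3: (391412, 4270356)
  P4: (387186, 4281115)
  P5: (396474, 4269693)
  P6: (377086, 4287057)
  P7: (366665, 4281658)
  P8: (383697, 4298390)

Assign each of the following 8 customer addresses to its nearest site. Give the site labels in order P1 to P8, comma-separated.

Z-12, Z-12, Z-14, Z-6, Z-14, Z-11, Z-11, Z-12

P1 → Z-12 (d²=35947234.00)
P2 → Z-12 (d²=103139725.00)
P3 → Z-14 (d²=201591442.00)
P4 → Z-6 (d²=21575921.00)
P5 → Z-14 (d²=203739777.00)
P6 → Z-11 (d²=31450450.00)
P7 → Z-11 (d²=37678052.00)
P8 → Z-12 (d²=8585425.00)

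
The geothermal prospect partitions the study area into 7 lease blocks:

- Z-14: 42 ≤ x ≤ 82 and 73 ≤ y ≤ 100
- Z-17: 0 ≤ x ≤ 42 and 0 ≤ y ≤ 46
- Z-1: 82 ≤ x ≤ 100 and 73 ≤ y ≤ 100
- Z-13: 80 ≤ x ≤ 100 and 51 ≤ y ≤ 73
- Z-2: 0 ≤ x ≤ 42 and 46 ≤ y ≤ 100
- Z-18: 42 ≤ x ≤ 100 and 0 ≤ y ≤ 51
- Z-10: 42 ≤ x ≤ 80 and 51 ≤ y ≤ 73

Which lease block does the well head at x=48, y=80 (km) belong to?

The point has x = 48 and y = 80.
Only Z-14 satisfies 42 ≤ x ≤ 82 and 73 ≤ y ≤ 100.

Z-14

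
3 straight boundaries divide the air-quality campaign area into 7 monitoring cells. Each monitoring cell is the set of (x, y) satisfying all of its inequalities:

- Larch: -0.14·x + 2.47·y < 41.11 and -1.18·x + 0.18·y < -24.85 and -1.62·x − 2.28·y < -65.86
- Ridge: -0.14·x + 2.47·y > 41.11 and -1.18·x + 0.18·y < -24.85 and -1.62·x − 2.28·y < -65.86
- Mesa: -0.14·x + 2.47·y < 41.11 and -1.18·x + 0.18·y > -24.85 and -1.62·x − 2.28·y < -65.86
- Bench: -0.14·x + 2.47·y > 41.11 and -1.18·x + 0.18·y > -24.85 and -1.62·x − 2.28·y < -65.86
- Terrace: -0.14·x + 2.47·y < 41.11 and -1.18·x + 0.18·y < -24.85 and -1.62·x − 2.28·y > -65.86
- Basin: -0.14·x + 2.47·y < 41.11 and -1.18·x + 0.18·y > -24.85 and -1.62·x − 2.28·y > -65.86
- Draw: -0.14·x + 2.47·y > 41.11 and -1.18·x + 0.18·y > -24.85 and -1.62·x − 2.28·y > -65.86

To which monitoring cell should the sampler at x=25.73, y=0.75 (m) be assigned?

-0.14·25.73 + 2.47·0.75 = -1.750, which is < 41.11
-1.18·25.73 + 0.18·0.75 = -30.226, which is < -24.85
-1.62·25.73 − 2.28·0.75 = -43.393, which is > -65.86
This sign pattern matches Terrace.

Terrace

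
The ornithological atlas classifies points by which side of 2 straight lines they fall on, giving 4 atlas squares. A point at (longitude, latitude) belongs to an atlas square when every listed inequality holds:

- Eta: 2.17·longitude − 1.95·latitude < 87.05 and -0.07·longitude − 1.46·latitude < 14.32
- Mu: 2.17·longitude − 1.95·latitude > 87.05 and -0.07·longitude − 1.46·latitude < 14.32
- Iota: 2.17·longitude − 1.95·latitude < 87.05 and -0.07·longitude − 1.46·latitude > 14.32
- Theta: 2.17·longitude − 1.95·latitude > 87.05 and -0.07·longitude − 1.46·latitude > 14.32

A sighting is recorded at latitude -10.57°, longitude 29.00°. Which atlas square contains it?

Eta

2.17·29.00 − 1.95·-10.57 = 83.541, which is < 87.05
-0.07·29.00 − 1.46·-10.57 = 13.402, which is < 14.32
This sign pattern matches Eta.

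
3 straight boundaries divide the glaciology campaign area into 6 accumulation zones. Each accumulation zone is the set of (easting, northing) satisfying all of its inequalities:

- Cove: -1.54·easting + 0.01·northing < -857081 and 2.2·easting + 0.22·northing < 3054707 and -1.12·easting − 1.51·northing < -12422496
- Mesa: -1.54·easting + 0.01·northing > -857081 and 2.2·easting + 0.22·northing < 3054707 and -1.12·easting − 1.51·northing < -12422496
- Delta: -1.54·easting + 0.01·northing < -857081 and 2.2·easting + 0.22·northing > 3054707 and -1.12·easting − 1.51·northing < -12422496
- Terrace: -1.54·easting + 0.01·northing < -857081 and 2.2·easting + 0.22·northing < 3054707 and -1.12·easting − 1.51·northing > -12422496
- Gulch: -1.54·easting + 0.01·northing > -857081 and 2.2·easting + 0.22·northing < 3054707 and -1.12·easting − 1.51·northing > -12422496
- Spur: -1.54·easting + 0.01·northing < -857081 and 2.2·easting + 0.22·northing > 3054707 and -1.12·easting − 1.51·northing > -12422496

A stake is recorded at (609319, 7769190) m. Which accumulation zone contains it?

-1.54·609319 + 0.01·7769190 = -860659.360, which is < -857081
2.2·609319 + 0.22·7769190 = 3049723.600, which is < 3054707
-1.12·609319 − 1.51·7769190 = -12413914.180, which is > -12422496
This sign pattern matches Terrace.

Terrace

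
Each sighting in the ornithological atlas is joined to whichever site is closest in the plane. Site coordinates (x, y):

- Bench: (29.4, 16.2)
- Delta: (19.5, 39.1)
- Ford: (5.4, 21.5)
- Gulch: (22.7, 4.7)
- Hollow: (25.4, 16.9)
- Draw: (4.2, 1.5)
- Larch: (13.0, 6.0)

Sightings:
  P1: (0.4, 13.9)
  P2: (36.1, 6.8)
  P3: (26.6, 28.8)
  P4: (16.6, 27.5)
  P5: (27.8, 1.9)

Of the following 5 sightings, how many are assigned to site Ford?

P1 → Ford
P2 → Bench
P3 → Hollow
P4 → Delta
P5 → Gulch
1 of the 5 goes to Ford.

1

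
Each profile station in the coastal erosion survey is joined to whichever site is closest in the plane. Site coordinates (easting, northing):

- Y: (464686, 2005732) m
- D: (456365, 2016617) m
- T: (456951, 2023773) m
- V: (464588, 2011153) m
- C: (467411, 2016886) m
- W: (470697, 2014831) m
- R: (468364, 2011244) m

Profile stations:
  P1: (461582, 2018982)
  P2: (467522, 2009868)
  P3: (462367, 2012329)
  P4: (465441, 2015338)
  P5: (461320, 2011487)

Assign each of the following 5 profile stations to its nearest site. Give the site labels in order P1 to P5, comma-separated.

P1 → D (d²=32810314.00)
P2 → R (d²=2602340.00)
P3 → V (d²=6315817.00)
P4 → C (d²=6277204.00)
P5 → V (d²=10791380.00)

D, R, V, C, V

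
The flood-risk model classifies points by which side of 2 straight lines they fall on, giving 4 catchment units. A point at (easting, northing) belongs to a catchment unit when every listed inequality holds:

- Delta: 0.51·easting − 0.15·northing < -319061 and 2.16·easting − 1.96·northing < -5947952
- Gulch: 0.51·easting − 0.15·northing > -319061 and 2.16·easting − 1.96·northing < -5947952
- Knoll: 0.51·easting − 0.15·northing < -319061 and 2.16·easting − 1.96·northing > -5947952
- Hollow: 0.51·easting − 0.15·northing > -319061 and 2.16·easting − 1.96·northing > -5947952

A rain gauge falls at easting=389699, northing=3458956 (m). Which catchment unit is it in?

Knoll

0.51·389699 − 0.15·3458956 = -320096.910, which is < -319061
2.16·389699 − 1.96·3458956 = -5937803.920, which is > -5947952
This sign pattern matches Knoll.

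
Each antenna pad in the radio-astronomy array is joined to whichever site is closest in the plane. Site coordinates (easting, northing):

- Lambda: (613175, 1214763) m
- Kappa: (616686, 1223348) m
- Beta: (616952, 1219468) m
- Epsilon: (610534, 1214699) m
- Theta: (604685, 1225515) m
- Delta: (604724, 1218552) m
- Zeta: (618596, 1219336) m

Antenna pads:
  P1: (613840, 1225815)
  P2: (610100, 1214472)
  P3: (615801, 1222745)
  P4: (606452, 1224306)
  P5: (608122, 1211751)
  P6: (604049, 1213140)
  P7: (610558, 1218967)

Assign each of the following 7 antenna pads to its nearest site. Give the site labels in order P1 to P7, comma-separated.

P1 → Kappa (d²=14185805.00)
P2 → Epsilon (d²=239885.00)
P3 → Kappa (d²=1146834.00)
P4 → Theta (d²=4583970.00)
P5 → Epsilon (d²=14508448.00)
P6 → Delta (d²=29745369.00)
P7 → Epsilon (d²=18216400.00)

Kappa, Epsilon, Kappa, Theta, Epsilon, Delta, Epsilon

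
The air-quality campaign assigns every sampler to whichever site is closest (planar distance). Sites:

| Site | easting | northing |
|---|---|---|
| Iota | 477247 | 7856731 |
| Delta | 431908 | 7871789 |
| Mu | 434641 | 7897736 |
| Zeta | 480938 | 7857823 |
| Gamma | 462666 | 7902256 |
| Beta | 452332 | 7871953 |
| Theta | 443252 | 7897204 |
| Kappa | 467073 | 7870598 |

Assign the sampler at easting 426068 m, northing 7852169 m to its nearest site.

Squared distances to each site:
Iota: 2640101885.000; Delta: 419050000.000; Mu: 2149847818.000; Zeta: 3042684616.000; Gamma: 3848121173.000; Beta: 1081204352.000; Theta: 2323441081.000; Kappa: 2021038066.000.
Minimum at Delta.

Delta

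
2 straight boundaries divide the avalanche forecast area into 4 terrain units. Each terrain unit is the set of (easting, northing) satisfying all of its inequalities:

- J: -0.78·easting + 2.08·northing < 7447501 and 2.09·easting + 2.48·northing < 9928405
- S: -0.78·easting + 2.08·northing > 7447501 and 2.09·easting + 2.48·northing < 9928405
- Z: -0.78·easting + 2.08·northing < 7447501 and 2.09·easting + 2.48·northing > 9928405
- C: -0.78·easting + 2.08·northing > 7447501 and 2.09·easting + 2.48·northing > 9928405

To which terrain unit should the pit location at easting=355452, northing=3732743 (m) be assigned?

-0.78·355452 + 2.08·3732743 = 7486852.880, which is > 7447501
2.09·355452 + 2.48·3732743 = 10000097.320, which is > 9928405
This sign pattern matches C.

C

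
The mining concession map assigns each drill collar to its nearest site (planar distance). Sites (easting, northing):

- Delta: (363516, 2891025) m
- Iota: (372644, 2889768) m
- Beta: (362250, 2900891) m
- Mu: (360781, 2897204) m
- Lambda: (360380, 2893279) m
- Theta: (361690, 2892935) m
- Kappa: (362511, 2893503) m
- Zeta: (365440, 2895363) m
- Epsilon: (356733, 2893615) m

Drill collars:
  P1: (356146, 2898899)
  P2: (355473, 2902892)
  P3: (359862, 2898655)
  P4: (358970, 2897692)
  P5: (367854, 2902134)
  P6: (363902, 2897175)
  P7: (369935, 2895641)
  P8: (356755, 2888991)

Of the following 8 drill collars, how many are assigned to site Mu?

P1 → Mu
P2 → Beta
P3 → Mu
P4 → Mu
P5 → Beta
P6 → Zeta
P7 → Zeta
P8 → Epsilon
3 of the 8 go to Mu.

3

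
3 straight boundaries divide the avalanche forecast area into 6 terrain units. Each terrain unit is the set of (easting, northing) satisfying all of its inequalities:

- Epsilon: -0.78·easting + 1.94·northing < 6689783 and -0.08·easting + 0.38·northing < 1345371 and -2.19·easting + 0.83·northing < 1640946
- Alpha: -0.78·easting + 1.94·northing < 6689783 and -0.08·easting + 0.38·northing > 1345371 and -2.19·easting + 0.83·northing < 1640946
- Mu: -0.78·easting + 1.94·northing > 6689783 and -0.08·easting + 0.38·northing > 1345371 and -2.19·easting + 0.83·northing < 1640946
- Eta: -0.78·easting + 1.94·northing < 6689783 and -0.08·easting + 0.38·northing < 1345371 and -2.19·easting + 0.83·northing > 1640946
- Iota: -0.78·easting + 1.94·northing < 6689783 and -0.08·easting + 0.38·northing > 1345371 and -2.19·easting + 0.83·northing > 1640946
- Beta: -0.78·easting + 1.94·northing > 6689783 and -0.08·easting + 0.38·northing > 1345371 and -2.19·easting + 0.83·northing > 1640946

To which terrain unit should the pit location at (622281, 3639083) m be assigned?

Eta

-0.78·622281 + 1.94·3639083 = 6574441.840, which is < 6689783
-0.08·622281 + 0.38·3639083 = 1333069.060, which is < 1345371
-2.19·622281 + 0.83·3639083 = 1657643.500, which is > 1640946
This sign pattern matches Eta.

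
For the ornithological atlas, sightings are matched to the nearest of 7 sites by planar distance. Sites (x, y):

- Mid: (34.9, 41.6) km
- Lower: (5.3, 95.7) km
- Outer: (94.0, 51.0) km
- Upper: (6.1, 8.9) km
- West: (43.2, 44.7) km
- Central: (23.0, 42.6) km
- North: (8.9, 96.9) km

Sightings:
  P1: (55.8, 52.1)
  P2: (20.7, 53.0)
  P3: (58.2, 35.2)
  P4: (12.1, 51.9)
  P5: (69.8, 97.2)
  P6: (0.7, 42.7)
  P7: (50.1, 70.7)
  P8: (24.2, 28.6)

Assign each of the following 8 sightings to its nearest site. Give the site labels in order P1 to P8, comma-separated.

West, Central, West, Central, Outer, Central, West, Central

P1 → West (d²=213.52)
P2 → Central (d²=113.45)
P3 → West (d²=315.25)
P4 → Central (d²=205.30)
P5 → Outer (d²=2720.08)
P6 → Central (d²=497.30)
P7 → West (d²=723.61)
P8 → Central (d²=197.44)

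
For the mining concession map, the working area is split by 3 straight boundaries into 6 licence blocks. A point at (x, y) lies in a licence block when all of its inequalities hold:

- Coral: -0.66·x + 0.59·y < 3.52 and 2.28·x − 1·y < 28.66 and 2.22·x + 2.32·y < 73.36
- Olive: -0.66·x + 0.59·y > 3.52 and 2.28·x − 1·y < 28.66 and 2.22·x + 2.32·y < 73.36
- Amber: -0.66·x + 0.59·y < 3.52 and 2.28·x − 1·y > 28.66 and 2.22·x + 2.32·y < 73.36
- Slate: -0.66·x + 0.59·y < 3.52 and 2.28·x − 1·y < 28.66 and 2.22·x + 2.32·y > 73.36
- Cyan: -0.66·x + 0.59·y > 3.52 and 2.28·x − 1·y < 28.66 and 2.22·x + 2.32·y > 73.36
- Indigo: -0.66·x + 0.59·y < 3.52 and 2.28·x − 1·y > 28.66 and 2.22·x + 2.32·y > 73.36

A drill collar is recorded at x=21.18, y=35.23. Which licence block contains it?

Cyan

-0.66·21.18 + 0.59·35.23 = 6.807, which is > 3.52
2.28·21.18 − 1·35.23 = 13.060, which is < 28.66
2.22·21.18 + 2.32·35.23 = 128.753, which is > 73.36
This sign pattern matches Cyan.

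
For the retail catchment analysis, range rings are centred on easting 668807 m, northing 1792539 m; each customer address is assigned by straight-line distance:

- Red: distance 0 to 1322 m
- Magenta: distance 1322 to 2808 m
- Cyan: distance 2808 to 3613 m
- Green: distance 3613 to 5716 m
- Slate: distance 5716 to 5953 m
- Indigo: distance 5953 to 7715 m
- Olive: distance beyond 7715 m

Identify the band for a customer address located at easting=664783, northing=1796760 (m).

Distance = √((664783−668807)² + (1796760−1792539)²) = √(16192576.000 + 17816841.000) = 5831.759 m.
5716 ≤ 5831.759 < 5953 → Slate.

Slate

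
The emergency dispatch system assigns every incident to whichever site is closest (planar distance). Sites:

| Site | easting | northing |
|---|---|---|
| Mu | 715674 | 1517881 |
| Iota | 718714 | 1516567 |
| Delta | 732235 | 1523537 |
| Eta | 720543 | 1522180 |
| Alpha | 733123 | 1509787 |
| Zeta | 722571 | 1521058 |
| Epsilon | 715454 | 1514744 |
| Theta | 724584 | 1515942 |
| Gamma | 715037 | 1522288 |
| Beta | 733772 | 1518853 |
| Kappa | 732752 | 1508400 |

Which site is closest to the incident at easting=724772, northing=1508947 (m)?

Squared distances to each site:
Mu: 162589960.000; Iota: 94763764.000; Delta: 268564469.000; Eta: 192996730.000; Alpha: 70444801.000; Zeta: 151520722.000; Epsilon: 120430333.000; Theta: 48965369.000; Gamma: 272752506.000; Beta: 179128836.000; Kappa: 63979609.000.
Minimum at Theta.

Theta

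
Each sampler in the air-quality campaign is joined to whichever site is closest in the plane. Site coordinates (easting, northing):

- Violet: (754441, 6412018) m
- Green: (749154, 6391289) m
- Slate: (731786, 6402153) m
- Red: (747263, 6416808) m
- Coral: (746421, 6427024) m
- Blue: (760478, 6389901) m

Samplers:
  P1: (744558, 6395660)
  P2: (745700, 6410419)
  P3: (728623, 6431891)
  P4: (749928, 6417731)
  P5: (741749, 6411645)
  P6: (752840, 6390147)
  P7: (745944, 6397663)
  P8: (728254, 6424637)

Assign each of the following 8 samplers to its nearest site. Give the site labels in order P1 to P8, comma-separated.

Green, Red, Coral, Red, Red, Green, Green, Coral

P1 → Green (d²=40228857.00)
P2 → Red (d²=43262290.00)
P3 → Coral (d²=340456493.00)
P4 → Red (d²=7954154.00)
P5 → Red (d²=57060765.00)
P6 → Green (d²=14890760.00)
P7 → Green (d²=50931976.00)
P8 → Coral (d²=335737658.00)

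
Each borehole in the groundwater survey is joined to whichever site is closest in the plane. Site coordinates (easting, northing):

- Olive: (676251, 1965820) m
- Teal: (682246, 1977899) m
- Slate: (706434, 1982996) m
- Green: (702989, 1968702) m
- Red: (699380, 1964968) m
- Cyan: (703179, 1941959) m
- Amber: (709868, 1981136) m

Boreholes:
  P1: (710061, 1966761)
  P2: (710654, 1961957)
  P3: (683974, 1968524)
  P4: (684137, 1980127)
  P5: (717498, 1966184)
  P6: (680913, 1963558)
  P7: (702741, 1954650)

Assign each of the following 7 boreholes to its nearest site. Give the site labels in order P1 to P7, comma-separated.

Green, Green, Olive, Teal, Green, Olive, Red

P1 → Green (d²=53780665.00)
P2 → Green (d²=104247250.00)
P3 → Olive (d²=66956345.00)
P4 → Teal (d²=8539865.00)
P5 → Green (d²=216851405.00)
P6 → Olive (d²=26850888.00)
P7 → Red (d²=117757445.00)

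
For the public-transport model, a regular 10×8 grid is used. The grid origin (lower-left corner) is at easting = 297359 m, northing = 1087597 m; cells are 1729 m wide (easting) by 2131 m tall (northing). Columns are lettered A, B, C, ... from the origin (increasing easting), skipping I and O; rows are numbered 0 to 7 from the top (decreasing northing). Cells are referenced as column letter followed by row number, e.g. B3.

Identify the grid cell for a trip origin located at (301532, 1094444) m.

C4

Column index: ⌊(301532 − 297359) / 1729⌋ = ⌊2.414⌋ = 2 → column C
Row offset from origin: ⌊(1094444 − 1087597) / 2131⌋ = ⌊3.213⌋ = 3 → row 4 (counted from top)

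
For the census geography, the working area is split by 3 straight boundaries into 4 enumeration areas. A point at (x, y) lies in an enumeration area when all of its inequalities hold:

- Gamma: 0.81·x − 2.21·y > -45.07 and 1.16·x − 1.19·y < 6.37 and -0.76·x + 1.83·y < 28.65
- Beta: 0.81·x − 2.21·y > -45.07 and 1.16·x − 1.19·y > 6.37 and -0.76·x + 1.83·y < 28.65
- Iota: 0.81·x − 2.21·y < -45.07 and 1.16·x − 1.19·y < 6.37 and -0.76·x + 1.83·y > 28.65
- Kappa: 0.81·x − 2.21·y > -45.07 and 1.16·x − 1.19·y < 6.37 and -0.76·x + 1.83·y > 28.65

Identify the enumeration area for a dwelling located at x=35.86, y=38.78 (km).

0.81·35.86 − 2.21·38.78 = -56.657, which is < -45.07
1.16·35.86 − 1.19·38.78 = -4.551, which is < 6.37
-0.76·35.86 + 1.83·38.78 = 43.714, which is > 28.65
This sign pattern matches Iota.

Iota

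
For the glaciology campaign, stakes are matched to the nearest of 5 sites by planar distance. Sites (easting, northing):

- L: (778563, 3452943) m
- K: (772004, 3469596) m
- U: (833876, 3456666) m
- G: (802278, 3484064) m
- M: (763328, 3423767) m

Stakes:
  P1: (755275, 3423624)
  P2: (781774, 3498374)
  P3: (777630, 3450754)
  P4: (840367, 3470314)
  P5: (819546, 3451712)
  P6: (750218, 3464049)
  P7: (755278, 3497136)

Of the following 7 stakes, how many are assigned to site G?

P1 → M
P2 → G
P3 → L
P4 → U
P5 → U
P6 → K
P7 → K
1 of the 7 goes to G.

1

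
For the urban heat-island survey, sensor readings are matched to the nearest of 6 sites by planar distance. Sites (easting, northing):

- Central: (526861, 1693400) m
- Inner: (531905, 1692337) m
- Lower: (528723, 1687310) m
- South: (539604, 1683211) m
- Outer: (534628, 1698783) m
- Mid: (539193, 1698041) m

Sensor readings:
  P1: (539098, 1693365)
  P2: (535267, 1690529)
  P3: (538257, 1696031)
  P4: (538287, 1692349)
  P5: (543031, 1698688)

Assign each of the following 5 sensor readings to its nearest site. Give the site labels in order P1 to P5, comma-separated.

Mid, Inner, Mid, Mid, Mid

P1 → Mid (d²=21874001.00)
P2 → Inner (d²=14571908.00)
P3 → Mid (d²=4916196.00)
P4 → Mid (d²=33219700.00)
P5 → Mid (d²=15148853.00)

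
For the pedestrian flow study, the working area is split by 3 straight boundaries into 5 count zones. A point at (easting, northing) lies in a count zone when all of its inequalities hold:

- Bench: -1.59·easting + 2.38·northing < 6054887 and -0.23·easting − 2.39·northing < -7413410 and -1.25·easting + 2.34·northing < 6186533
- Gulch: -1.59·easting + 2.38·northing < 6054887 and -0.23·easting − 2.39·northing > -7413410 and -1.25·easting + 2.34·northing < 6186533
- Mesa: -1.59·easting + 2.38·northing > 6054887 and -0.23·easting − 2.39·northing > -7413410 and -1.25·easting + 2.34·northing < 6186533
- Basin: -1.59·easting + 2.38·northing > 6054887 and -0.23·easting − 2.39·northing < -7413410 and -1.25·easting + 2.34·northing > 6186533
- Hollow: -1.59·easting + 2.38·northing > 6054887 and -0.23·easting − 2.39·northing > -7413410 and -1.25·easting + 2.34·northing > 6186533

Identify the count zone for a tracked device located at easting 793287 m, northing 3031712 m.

-1.59·793287 + 2.38·3031712 = 5954148.230, which is < 6054887
-0.23·793287 − 2.39·3031712 = -7428247.690, which is < -7413410
-1.25·793287 + 2.34·3031712 = 6102597.330, which is < 6186533
This sign pattern matches Bench.

Bench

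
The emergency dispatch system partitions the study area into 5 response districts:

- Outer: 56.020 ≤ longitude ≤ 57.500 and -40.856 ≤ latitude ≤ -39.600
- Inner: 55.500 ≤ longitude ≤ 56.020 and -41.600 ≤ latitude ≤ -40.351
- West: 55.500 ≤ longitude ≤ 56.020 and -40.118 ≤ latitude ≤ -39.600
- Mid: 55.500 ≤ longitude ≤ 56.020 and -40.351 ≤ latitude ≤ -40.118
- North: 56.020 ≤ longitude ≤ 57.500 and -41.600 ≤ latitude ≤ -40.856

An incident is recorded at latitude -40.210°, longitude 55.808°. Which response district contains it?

Mid

The point has longitude = 55.808 and latitude = -40.210.
Only Mid satisfies 55.500 ≤ longitude ≤ 56.020 and -40.351 ≤ latitude ≤ -40.118.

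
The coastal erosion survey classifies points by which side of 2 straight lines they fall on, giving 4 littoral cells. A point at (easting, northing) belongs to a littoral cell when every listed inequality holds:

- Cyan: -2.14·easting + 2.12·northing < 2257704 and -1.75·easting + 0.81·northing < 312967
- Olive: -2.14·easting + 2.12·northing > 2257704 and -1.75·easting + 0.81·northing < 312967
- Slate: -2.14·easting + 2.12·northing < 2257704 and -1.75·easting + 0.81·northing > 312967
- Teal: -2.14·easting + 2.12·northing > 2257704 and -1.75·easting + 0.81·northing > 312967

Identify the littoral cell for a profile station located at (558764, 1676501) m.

Teal

-2.14·558764 + 2.12·1676501 = 2358427.160, which is > 2257704
-1.75·558764 + 0.81·1676501 = 380128.810, which is > 312967
This sign pattern matches Teal.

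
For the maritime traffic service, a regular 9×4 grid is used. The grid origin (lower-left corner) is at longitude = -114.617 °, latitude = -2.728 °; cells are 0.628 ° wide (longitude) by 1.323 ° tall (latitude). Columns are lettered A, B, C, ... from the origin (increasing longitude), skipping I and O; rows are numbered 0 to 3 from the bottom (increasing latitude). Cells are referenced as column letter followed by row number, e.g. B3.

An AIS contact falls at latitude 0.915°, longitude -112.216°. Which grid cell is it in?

D2

Column index: ⌊(-112.216 − -114.617) / 0.628⌋ = ⌊3.823⌋ = 3 → column D
Row offset from origin: ⌊(0.915 − -2.728) / 1.323⌋ = ⌊2.754⌋ = 2 → row 2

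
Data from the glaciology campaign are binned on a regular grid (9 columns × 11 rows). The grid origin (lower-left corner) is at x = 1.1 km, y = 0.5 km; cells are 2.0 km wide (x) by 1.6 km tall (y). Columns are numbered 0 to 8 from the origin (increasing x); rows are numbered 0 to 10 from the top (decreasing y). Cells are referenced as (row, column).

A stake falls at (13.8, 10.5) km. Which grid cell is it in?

Column index: ⌊(13.8 − 1.1) / 2.0⌋ = ⌊6.350⌋ = 6
Row offset from origin: ⌊(10.5 − 0.5) / 1.6⌋ = ⌊6.250⌋ = 6 → row 4 (counted from top)

(4, 6)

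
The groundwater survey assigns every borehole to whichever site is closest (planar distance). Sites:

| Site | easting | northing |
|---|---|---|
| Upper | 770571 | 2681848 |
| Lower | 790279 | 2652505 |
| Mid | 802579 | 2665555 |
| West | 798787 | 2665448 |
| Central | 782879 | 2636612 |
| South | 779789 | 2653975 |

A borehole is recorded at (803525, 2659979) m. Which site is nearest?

Mid

Squared distances to each site:
Upper: 1564219277.000; Lower: 231317192.000; Mid: 31986692.000; West: 52358605.000; Central: 972274005.000; South: 599445712.000.
Minimum at Mid.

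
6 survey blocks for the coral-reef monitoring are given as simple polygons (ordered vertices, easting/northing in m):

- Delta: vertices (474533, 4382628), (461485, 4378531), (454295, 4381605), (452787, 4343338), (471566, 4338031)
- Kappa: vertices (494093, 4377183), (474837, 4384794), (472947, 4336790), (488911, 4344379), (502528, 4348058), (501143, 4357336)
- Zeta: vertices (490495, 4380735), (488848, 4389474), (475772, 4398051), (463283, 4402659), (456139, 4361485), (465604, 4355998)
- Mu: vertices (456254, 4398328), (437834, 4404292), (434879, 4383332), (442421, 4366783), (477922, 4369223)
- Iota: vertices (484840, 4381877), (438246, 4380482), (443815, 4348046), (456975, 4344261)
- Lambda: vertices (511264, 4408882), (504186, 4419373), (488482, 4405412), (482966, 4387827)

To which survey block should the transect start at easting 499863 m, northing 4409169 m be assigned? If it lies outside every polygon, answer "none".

Lambda

Cast a ray rightward from (499863, 4409169). For each polygon, the edges (by vertex number in listed order) whose endpoints lie on opposite sides of northing = 4409169, where each meets that height, and whether that is right or left of the point:
Delta: no edge straddles that height → 0 crossings.
Kappa: no edge straddles that height → 0 crossings.
Zeta: no edge straddles that height → 0 crossings.
Mu: no edge straddles that height → 0 crossings.
Iota: no edge straddles that height → 0 crossings.
Lambda: 1–2 at easting≈511070.4 (right), 2–3 at easting≈492708.1 (left) → 1 crossing.
Only Lambda has an odd count, so the point is inside Lambda.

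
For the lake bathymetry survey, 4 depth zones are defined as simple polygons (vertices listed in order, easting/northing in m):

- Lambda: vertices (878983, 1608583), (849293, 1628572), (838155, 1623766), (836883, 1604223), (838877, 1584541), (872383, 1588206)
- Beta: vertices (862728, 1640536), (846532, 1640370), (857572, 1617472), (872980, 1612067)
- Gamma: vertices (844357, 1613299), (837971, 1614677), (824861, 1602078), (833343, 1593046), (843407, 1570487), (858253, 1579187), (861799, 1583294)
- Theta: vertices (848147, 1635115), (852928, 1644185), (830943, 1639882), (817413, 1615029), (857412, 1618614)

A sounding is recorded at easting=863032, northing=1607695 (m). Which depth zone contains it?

Cast a ray rightward from (863032, 1607695). For each polygon, the edges (by vertex number in listed order) whose endpoints lie on opposite sides of northing = 1607695, where each meets that height, and whether that is right or left of the point:
Lambda: 3–4 at easting≈837109.0 (left), 6–1 at easting≈878695.4 (right) → 1 crossing.
Beta: no edge straddles that height → 0 crossings.
Gamma: 2–3 at easting≈830705.8 (left), 7–1 at easting≈847614.6 (left) → 0 crossings.
Theta: no edge straddles that height → 0 crossings.
Only Lambda has an odd count, so the point is inside Lambda.

Lambda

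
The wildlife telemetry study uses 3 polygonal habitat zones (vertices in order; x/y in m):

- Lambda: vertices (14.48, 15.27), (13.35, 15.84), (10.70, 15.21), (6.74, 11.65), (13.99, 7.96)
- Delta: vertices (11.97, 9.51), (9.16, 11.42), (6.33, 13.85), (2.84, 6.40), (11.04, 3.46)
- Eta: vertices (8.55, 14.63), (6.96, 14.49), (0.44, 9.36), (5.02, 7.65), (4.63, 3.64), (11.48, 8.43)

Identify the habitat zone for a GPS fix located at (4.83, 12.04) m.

Cast a ray rightward from (4.83, 12.04). For each polygon, the edges (by vertex number in listed order) whose endpoints lie on opposite sides of y = 12.04, where each meets that height, and whether that is right or left of the point:
Lambda: 3–4 at x≈7.174 (right), 5–1 at x≈14.263 (right) → 2 crossings.
Delta: 2–3 at x≈8.438 (right), 3–4 at x≈5.482 (right) → 2 crossings.
Eta: 2–3 at x≈3.846 (left), 6–1 at x≈9.774 (right) → 1 crossing.
Only Eta has an odd count, so the point is inside Eta.

Eta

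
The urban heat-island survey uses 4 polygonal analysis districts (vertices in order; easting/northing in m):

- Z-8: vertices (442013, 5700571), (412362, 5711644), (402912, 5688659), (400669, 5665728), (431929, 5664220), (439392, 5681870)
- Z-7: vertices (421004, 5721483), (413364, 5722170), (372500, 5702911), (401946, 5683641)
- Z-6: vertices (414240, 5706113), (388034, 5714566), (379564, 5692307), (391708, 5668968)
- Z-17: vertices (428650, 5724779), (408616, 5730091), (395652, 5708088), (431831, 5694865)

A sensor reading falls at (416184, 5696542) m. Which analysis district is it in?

Z-8

Cast a ray rightward from (416184, 5696542). For each polygon, the edges (by vertex number in listed order) whose endpoints lie on opposite sides of northing = 5696542, where each meets that height, and whether that is right or left of the point:
Z-8: 2–3 at easting≈406153.0 (left), 6–1 at easting≈441448.3 (right) → 1 crossing.
Z-7: 3–4 at easting≈382232.3 (left), 4–1 at easting≈408443.2 (left) → 0 crossings.
Z-6: 2–3 at easting≈381175.5 (left), 4–1 at easting≈408434.3 (left) → 0 crossings.
Z-17: 3–4 at easting≈427242.6 (right), 4–1 at easting≈431652.7 (right) → 2 crossings.
Only Z-8 has an odd count, so the point is inside Z-8.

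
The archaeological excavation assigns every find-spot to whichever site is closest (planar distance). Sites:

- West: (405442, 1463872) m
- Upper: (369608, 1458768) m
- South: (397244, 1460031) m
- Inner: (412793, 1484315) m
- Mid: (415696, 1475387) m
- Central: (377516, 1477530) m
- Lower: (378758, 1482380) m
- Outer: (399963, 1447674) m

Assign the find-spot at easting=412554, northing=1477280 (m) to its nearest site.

Squared distances to each site:
West: 230355008.000; Upper: 2187053060.000; South: 531924101.000; Inner: 49548346.000; Mid: 13455613.000; Central: 1227723944.000; Lower: 1168179616.000; Outer: 1035048517.000.
Minimum at Mid.

Mid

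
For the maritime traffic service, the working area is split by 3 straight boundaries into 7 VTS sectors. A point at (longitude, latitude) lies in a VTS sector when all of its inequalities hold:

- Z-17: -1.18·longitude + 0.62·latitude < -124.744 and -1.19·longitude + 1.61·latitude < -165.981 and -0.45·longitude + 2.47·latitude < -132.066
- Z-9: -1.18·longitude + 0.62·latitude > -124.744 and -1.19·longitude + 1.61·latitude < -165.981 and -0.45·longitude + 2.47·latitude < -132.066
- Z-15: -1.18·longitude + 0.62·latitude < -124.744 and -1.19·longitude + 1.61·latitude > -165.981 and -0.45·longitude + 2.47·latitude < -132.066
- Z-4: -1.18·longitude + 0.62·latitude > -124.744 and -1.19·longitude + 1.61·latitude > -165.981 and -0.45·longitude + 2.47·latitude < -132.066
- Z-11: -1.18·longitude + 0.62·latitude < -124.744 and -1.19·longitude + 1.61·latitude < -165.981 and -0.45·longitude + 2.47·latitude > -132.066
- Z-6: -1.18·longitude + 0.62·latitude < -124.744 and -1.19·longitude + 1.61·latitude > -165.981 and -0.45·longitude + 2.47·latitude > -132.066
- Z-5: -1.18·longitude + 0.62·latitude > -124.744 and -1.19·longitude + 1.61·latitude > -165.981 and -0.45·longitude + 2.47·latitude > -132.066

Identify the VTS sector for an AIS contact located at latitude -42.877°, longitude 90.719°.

-1.18·90.719 + 0.62·-42.877 = -133.632, which is < -124.744
-1.19·90.719 + 1.61·-42.877 = -176.988, which is < -165.981
-0.45·90.719 + 2.47·-42.877 = -146.730, which is < -132.066
This sign pattern matches Z-17.

Z-17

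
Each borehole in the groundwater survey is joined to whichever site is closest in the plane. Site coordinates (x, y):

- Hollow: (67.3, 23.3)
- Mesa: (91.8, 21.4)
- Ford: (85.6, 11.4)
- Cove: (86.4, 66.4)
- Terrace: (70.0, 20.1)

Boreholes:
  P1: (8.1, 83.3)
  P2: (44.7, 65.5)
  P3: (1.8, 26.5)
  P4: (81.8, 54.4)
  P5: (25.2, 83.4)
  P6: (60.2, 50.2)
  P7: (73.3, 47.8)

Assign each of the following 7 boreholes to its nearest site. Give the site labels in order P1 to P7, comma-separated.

Cove, Cove, Hollow, Cove, Cove, Hollow, Cove

P1 → Cove (d²=6416.50)
P2 → Cove (d²=1739.70)
P3 → Hollow (d²=4300.49)
P4 → Cove (d²=165.16)
P5 → Cove (d²=4034.44)
P6 → Hollow (d²=774.02)
P7 → Cove (d²=517.57)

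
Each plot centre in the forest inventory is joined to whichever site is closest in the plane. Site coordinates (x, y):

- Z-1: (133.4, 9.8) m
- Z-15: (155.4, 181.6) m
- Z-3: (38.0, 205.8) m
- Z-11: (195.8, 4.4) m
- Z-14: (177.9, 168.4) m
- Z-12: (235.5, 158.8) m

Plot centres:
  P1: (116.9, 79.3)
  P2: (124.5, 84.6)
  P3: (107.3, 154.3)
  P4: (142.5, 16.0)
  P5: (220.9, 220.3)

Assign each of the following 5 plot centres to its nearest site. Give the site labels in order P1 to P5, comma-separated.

Z-1, Z-1, Z-15, Z-1, Z-12

P1 → Z-1 (d²=5102.50)
P2 → Z-1 (d²=5674.25)
P3 → Z-15 (d²=3058.90)
P4 → Z-1 (d²=121.25)
P5 → Z-12 (d²=3995.41)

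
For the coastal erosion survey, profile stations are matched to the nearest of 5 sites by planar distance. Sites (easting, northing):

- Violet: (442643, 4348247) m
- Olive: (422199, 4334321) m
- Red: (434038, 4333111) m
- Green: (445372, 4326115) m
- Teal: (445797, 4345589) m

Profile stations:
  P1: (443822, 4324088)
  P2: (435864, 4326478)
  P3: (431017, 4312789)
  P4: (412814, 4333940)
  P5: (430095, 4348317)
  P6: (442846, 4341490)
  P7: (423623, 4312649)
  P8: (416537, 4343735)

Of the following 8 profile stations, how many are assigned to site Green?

2

P1 → Green
P2 → Red
P3 → Green
P4 → Olive
P5 → Violet
P6 → Teal
P7 → Olive
P8 → Olive
2 of the 8 go to Green.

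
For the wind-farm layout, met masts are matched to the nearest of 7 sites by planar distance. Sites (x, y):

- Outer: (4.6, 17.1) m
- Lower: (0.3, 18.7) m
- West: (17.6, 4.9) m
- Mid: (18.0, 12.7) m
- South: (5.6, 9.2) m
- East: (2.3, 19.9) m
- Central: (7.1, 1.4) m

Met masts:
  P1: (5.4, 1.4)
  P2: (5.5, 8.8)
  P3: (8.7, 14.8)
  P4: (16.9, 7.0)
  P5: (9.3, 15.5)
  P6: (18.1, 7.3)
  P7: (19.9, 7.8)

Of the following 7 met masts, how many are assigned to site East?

P1 → Central
P2 → South
P3 → Outer
P4 → West
P5 → Outer
P6 → West
P7 → West
0 of the 7 go to East.

0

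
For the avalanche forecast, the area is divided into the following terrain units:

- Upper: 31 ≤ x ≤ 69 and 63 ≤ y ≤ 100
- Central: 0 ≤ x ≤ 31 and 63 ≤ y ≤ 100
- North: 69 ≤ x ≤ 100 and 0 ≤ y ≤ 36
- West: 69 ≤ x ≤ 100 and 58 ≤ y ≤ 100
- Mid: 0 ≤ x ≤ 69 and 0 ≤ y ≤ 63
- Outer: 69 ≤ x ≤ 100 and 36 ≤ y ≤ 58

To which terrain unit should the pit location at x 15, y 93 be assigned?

The point has x = 15 and y = 93.
Only Central satisfies 0 ≤ x ≤ 31 and 63 ≤ y ≤ 100.

Central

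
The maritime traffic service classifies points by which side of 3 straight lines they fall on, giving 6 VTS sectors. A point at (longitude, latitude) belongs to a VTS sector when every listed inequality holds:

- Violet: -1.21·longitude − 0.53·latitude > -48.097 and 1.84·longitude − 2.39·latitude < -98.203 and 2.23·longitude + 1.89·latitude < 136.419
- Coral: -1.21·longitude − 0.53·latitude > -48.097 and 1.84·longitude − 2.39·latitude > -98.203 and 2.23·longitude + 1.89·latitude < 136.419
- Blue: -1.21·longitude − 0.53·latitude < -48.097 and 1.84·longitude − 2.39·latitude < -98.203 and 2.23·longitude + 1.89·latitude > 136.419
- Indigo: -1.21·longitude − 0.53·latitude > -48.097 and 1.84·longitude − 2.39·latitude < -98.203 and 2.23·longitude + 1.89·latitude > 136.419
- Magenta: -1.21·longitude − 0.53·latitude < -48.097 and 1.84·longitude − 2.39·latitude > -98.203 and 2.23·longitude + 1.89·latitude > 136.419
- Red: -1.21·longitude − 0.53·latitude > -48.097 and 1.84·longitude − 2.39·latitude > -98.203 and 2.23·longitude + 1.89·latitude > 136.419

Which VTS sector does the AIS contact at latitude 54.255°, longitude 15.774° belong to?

Indigo

-1.21·15.774 − 0.53·54.255 = -47.842, which is > -48.097
1.84·15.774 − 2.39·54.255 = -100.645, which is < -98.203
2.23·15.774 + 1.89·54.255 = 137.718, which is > 136.419
This sign pattern matches Indigo.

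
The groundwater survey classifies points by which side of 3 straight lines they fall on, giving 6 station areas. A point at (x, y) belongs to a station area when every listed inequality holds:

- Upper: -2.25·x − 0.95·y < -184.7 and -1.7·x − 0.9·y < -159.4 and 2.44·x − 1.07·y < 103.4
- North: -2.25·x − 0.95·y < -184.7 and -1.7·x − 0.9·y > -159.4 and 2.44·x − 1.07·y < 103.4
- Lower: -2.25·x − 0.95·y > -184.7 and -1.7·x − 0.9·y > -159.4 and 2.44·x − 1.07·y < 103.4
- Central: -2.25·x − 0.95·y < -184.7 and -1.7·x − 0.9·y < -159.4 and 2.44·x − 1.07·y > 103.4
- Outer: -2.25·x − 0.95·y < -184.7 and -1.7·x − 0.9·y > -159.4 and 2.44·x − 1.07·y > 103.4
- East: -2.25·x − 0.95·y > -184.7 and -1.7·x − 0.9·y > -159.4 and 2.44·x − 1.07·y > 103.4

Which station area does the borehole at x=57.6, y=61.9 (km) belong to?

North

-2.25·57.6 − 0.95·61.9 = -188.405, which is < -184.7
-1.7·57.6 − 0.9·61.9 = -153.630, which is > -159.4
2.44·57.6 − 1.07·61.9 = 74.311, which is < 103.4
This sign pattern matches North.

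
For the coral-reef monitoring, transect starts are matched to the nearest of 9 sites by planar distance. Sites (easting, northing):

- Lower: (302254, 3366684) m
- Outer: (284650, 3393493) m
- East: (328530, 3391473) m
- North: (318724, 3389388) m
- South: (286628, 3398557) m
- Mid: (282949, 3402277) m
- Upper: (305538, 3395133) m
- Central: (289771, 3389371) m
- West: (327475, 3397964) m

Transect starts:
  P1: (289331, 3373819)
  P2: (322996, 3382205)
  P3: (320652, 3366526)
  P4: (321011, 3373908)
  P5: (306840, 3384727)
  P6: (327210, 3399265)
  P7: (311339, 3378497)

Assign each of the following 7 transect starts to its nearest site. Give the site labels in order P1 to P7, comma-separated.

P1 → Lower (d²=217912154.00)
P2 → North (d²=69845473.00)
P3 → Lower (d²=338511368.00)
P4 → North (d²=244860769.00)
P5 → Upper (d²=109980040.00)
P6 → West (d²=1762826.00)
P7 → North (d²=173152106.00)

Lower, North, Lower, North, Upper, West, North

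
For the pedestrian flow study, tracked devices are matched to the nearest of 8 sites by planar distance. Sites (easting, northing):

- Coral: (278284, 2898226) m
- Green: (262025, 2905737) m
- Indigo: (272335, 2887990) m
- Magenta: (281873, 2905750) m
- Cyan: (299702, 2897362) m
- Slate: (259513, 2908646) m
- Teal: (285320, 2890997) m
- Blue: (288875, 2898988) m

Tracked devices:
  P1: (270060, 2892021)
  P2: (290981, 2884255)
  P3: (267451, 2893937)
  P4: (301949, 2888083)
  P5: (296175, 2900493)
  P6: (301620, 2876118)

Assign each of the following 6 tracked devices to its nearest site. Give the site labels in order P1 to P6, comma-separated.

Indigo, Teal, Indigo, Cyan, Cyan, Cyan

P1 → Indigo (d²=21424586.00)
P2 → Teal (d²=77501485.00)
P3 → Indigo (d²=59220265.00)
P4 → Cyan (d²=91148850.00)
P5 → Cyan (d²=22242890.00)
P6 → Cyan (d²=454986260.00)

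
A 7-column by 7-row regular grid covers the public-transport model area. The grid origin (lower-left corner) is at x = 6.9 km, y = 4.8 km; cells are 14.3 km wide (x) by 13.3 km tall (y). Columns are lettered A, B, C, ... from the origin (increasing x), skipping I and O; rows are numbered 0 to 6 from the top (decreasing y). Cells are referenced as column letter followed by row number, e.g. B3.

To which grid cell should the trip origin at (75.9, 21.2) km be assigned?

E5

Column index: ⌊(75.9 − 6.9) / 14.3⌋ = ⌊4.825⌋ = 4 → column E
Row offset from origin: ⌊(21.2 − 4.8) / 13.3⌋ = ⌊1.233⌋ = 1 → row 5 (counted from top)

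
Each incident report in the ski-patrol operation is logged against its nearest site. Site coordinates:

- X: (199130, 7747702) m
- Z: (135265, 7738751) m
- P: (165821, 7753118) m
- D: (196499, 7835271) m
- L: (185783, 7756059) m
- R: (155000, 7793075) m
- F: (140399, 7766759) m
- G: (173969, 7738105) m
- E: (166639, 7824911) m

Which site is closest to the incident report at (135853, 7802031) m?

R

Squared distances to each site:
X: 6955618970.000; Z: 4004704144.000; P: 3290562593.000; D: 4782834916.000; L: 4606429684.000; R: 446817545.000; F: 1264780100.000; G: 5539362932.000; E: 1471272196.000.
Minimum at R.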